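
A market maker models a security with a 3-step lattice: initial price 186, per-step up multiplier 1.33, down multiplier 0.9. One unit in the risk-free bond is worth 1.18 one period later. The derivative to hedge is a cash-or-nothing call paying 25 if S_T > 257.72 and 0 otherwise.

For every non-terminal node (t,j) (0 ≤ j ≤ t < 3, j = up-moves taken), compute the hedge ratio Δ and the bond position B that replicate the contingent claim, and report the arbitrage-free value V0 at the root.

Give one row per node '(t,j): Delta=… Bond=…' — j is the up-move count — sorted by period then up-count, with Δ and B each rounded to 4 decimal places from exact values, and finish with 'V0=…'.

(0,0): Delta=0.1020 Bond=-8.0164
(1,0): Delta=0.1917 Bond=-24.4703
(1,1): Delta=0.0695 Bond=-1.4177
(2,0): Delta=0.0000 Bond=0.0000
(2,1): Delta=0.2611 Bond=-44.3437
(2,2): Delta=0.0000 Bond=21.1864
V0=10.9529

Risk-neutral probability p* = (R−d)/(u−d) = (1.18−0.9)/(1.33−0.9) = 0.6512.
Terminal payoffs: V(3,0)=0.0000, V(3,1)=0.0000, V(3,2)=25.0000, V(3,3)=25.0000
  t=2,j=0: stock 150.6600 → up 200.3778 (V=0.0000), down 135.5940 (V=0.0000). Price 0.0000; hedge Δ=0.0000, bond B=0.0000.
  t=2,j=1: stock 222.6420 → up 296.1139 (V=25.0000), down 200.3778 (V=0.0000). Price 13.7958; hedge Δ=0.2611, bond B=-44.3437.
  t=2,j=2: stock 329.0154 → up 437.5905 (V=25.0000), down 296.1139 (V=25.0000). Price 21.1864; hedge Δ=0.0000, bond B=21.1864.
  t=1,j=0: stock 167.4000 → up 222.6420 (V=13.7958), down 150.6600 (V=0.0000). Price 7.6130; hedge Δ=0.1917, bond B=-24.4703.
  t=1,j=1: stock 247.3800 → up 329.0154 (V=21.1864), down 222.6420 (V=13.7958). Price 15.7698; hedge Δ=0.0695, bond B=-1.4177.
  t=0,j=0: stock 186.0000 → up 247.3800 (V=15.7698), down 167.4000 (V=7.6130). Price 10.9529; hedge Δ=0.1020, bond B=-8.0164.
Each (Δ,B) replicates both successor values, so the strategy is self-financing and V0 is arbitrage-free.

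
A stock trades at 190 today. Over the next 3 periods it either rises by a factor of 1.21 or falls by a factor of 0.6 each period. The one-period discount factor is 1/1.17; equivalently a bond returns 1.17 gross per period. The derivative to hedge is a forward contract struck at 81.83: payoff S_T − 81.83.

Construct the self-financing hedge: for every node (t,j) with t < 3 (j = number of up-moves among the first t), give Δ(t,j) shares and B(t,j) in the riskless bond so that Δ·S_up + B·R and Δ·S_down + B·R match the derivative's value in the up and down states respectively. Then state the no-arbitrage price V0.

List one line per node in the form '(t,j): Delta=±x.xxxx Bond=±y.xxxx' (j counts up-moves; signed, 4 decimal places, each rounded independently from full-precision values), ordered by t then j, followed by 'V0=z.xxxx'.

(0,0): Delta=1.0000 Bond=-51.0922
(1,0): Delta=1.0000 Bond=-59.7779
(1,1): Delta=1.0000 Bond=-59.7779
(2,0): Delta=1.0000 Bond=-69.9402
(2,1): Delta=1.0000 Bond=-69.9402
(2,2): Delta=1.0000 Bond=-69.9402
V0=138.9078

Since d<R<u, set p* = (R−d)/(u−d) = 0.9344; price each node as the discounted p*-expectation of its children.
Terminal payoffs: V(3,0)=-40.7900, V(3,1)=0.9340, V(3,2)=85.0774, V(3,3)=254.7666
Node (2,0) S=68.4000: V=(p*·0.9340+(1−p*)·-40.7900)/1.17=-1.5402; Δ=(0.9340−-40.7900)/(82.7640−41.0400)=1.0000; B=V−Δ·S=-69.9402
Node (2,1) S=137.9400: V=(p*·85.0774+(1−p*)·0.9340)/1.17=67.9998; Δ=(85.0774−0.9340)/(166.9074−82.7640)=1.0000; B=V−Δ·S=-69.9402
Node (2,2) S=278.1790: V=(p*·254.7666+(1−p*)·85.0774)/1.17=208.2388; Δ=(254.7666−85.0774)/(336.5966−166.9074)=1.0000; B=V−Δ·S=-69.9402
Node (1,0) S=114.0000: V=(p*·67.9998+(1−p*)·-1.5402)/1.17=54.2221; Δ=(67.9998−-1.5402)/(137.9400−68.4000)=1.0000; B=V−Δ·S=-59.7779
Node (1,1) S=229.9000: V=(p*·208.2388+(1−p*)·67.9998)/1.17=170.1221; Δ=(208.2388−67.9998)/(278.1790−137.9400)=1.0000; B=V−Δ·S=-59.7779
Node (0,0) S=190.0000: V=(p*·170.1221+(1−p*)·54.2221)/1.17=138.9078; Δ=(170.1221−54.2221)/(229.9000−114.0000)=1.0000; B=V−Δ·S=-51.0922
Each (Δ,B) replicates both successor values, so the strategy is self-financing and V0 is arbitrage-free.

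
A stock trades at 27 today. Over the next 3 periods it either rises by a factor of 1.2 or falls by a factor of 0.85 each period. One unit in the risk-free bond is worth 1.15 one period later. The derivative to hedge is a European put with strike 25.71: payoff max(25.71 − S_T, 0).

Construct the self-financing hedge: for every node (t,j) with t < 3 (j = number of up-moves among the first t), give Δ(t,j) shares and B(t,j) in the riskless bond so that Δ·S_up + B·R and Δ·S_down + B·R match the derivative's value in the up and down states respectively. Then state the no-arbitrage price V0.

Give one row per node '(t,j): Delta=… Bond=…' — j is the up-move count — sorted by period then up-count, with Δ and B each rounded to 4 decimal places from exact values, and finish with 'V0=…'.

Since d<R<u, set p* = (R−d)/(u−d) = 0.8571; price each node as the discounted p*-expectation of its children.
Terminal payoffs: V(3,0)=9.1286, V(3,1)=2.3010, V(3,2)=0.0000, V(3,3)=0.0000
  t=2,j=0: stock 19.5075 → up 23.4090 (V=2.3010), down 16.5814 (V=9.1286). Price 2.8490; hedge Δ=-1.0000, bond B=22.3565.
  t=2,j=1: stock 27.5400 → up 33.0480 (V=0.0000), down 23.4090 (V=2.3010). Price 0.2858; hedge Δ=-0.2387, bond B=6.8601.
  t=2,j=2: stock 38.8800 → up 46.6560 (V=0.0000), down 33.0480 (V=0.0000). Price 0.0000; hedge Δ=0.0000, bond B=0.0000.
  t=1,j=0: stock 22.9500 → up 27.5400 (V=0.2858), down 19.5075 (V=2.8490). Price 0.5670; hedge Δ=-0.3191, bond B=7.8903.
  t=1,j=1: stock 32.4000 → up 38.8800 (V=0.0000), down 27.5400 (V=0.2858). Price 0.0355; hedge Δ=-0.0252, bond B=0.8522.
  t=0,j=0: stock 27.0000 → up 32.4000 (V=0.0355), down 22.9500 (V=0.5670). Price 0.0969; hedge Δ=-0.0562, bond B=1.6153.
Check: Δ(0,0)·S0 + B(0,0) = 0.0969 = V0.

(0,0): Delta=-0.0562 Bond=1.6153
(1,0): Delta=-0.3191 Bond=7.8903
(1,1): Delta=-0.0252 Bond=0.8522
(2,0): Delta=-1.0000 Bond=22.3565
(2,1): Delta=-0.2387 Bond=6.8601
(2,2): Delta=0.0000 Bond=0.0000
V0=0.0969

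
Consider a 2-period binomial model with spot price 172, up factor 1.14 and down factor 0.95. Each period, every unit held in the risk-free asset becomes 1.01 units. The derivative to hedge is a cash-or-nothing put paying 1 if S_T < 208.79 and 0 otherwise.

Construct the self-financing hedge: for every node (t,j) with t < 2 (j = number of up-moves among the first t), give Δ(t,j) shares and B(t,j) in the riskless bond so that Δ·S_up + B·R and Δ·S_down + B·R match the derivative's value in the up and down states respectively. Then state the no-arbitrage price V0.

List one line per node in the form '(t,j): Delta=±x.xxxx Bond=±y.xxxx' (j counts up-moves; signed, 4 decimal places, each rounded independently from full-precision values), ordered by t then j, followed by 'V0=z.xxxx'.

(0,0): Delta=-0.0096 Bond=2.5281
(1,0): Delta=0.0000 Bond=0.9901
(1,1): Delta=-0.0268 Bond=5.9406
V0=0.8825

Risk-neutral probability p* = (R−d)/(u−d) = (1.01−0.95)/(1.14−0.95) = 0.3158.
Payoff layer (t=2): V(2,0)=1.0000, V(2,1)=1.0000, V(2,2)=0.0000
  t=1,j=0: stock 163.4000 → up 186.2760 (V=1.0000), down 155.2300 (V=1.0000). Price 0.9901; hedge Δ=0.0000, bond B=0.9901.
  t=1,j=1: stock 196.0800 → up 223.5312 (V=0.0000), down 186.2760 (V=1.0000). Price 0.6774; hedge Δ=-0.0268, bond B=5.9406.
  t=0,j=0: stock 172.0000 → up 196.0800 (V=0.6774), down 163.4000 (V=0.9901). Price 0.8825; hedge Δ=-0.0096, bond B=2.5281.
Check: Δ(0,0)·S0 + B(0,0) = 0.8825 = V0.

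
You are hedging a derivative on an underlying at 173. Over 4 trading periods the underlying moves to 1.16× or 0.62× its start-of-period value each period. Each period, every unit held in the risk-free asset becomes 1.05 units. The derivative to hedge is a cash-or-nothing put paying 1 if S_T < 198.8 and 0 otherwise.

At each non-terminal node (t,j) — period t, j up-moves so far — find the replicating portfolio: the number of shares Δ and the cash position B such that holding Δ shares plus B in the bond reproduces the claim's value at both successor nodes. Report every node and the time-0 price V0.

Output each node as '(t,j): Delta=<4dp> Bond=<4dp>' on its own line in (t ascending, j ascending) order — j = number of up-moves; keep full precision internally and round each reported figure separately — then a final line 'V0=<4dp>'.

(0,0): Delta=-0.0047 Bond=1.2996
(1,0): Delta=0.0000 Bond=0.8638
(1,1): Delta=-0.0053 Bond=1.4927
(2,0): Delta=0.0000 Bond=0.9070
(2,1): Delta=0.0000 Bond=0.9070
(2,2): Delta=-0.0060 Bond=1.7363
(3,0): Delta=0.0000 Bond=0.9524
(3,1): Delta=0.0000 Bond=0.9524
(3,2): Delta=0.0000 Bond=0.9524
(3,3): Delta=-0.0069 Bond=2.0459
V0=0.4919

The replicating-portfolio and risk-neutral prices coincide; use p* = (1.05−0.62)/(1.16−0.62) = 0.7963 for the latter.
At expiry t=4: V(4,0)=1.0000, V(4,1)=1.0000, V(4,2)=1.0000, V(4,3)=1.0000, V(4,4)=0.0000
(3,0): S=41.2307. Δ = (V_up−V_dn)/(S_up−S_dn) = (1.0000−1.0000)/(47.8277−25.5631) = 0.0000. V = [p*·1.0000 + (1−p*)·1.0000]/1.05 = 0.9524. B = V − Δ·S = 0.9524.
(3,1): S=77.1414. Δ = (V_up−V_dn)/(S_up−S_dn) = (1.0000−1.0000)/(89.4840−47.8277) = 0.0000. V = [p*·1.0000 + (1−p*)·1.0000]/1.05 = 0.9524. B = V − Δ·S = 0.9524.
(3,2): S=144.3291. Δ = (V_up−V_dn)/(S_up−S_dn) = (1.0000−1.0000)/(167.4217−89.4840) = 0.0000. V = [p*·1.0000 + (1−p*)·1.0000]/1.05 = 0.9524. B = V − Δ·S = 0.9524.
(3,3): S=270.0350. Δ = (V_up−V_dn)/(S_up−S_dn) = (0.0000−1.0000)/(313.2406−167.4217) = -0.0069. V = [p*·0.0000 + (1−p*)·1.0000]/1.05 = 0.1940. B = V − Δ·S = 2.0459.
(2,0): S=66.5012. Δ = (V_up−V_dn)/(S_up−S_dn) = (0.9524−0.9524)/(77.1414−41.2307) = 0.0000. V = [p*·0.9524 + (1−p*)·0.9524]/1.05 = 0.9070. B = V − Δ·S = 0.9070.
(2,1): S=124.4216. Δ = (V_up−V_dn)/(S_up−S_dn) = (0.9524−0.9524)/(144.3291−77.1414) = 0.0000. V = [p*·0.9524 + (1−p*)·0.9524]/1.05 = 0.9070. B = V − Δ·S = 0.9070.
(2,2): S=232.7888. Δ = (V_up−V_dn)/(S_up−S_dn) = (0.1940−0.9524)/(270.0350−144.3291) = -0.0060. V = [p*·0.1940 + (1−p*)·0.9524]/1.05 = 0.3319. B = V − Δ·S = 1.7363.
(1,0): S=107.2600. Δ = (V_up−V_dn)/(S_up−S_dn) = (0.9070−0.9070)/(124.4216−66.5012) = 0.0000. V = [p*·0.9070 + (1−p*)·0.9070]/1.05 = 0.8638. B = V − Δ·S = 0.8638.
(1,1): S=200.6800. Δ = (V_up−V_dn)/(S_up−S_dn) = (0.3319−0.9070)/(232.7888−124.4216) = -0.0053. V = [p*·0.3319 + (1−p*)·0.9070]/1.05 = 0.4277. B = V − Δ·S = 1.4927.
(0,0): S=173.0000. Δ = (V_up−V_dn)/(S_up−S_dn) = (0.4277−0.8638)/(200.6800−107.2600) = -0.0047. V = [p*·0.4277 + (1−p*)·0.8638]/1.05 = 0.4919. B = V − Δ·S = 1.2996.
The time-0 hedge costs 0.4919, which is the no-arbitrage price.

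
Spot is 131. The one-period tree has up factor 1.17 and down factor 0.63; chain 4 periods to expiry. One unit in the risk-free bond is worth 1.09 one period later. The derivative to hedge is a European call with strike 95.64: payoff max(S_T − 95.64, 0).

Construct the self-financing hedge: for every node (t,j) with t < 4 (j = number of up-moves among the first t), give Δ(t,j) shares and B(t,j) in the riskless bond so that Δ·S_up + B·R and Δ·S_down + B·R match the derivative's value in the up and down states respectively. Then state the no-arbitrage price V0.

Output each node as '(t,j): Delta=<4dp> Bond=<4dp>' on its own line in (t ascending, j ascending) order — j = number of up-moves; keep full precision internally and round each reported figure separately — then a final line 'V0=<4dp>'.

(0,0): Delta=0.8931 Bond=-51.6221
(1,0): Delta=0.5008 Bond=-23.8879
(1,1): Delta=0.9299 Bond=-61.8994
(2,0): Delta=0.0000 Bond=0.0000
(2,1): Delta=0.5477 Bond=-30.5661
(2,2): Delta=0.9657 Bond=-73.8884
(3,0): Delta=0.0000 Bond=0.0000
(3,1): Delta=0.0000 Bond=0.0000
(3,2): Delta=0.5990 Bond=-39.1113
(3,3): Delta=1.0000 Bond=-87.7431
V0=65.3779

Under the risk-neutral measure, an up-move has probability p* = (R−d)/(u−d) = 0.8519 and values discount at R = 1.09.
Terminal values V(4,·): V(4,0)=0.0000, V(4,1)=0.0000, V(4,2)=0.0000, V(4,3)=36.5411, V(4,4)=149.8392
(3,0): S=32.7562. Δ = (V_up−V_dn)/(S_up−S_dn) = (0.0000−0.0000)/(38.3247−20.6364) = 0.0000. V = [p*·0.0000 + (1−p*)·0.0000]/1.09 = 0.0000. B = V − Δ·S = 0.0000.
(3,1): S=60.8329. Δ = (V_up−V_dn)/(S_up−S_dn) = (0.0000−0.0000)/(71.1744−38.3247) = 0.0000. V = [p*·0.0000 + (1−p*)·0.0000]/1.09 = 0.0000. B = V − Δ·S = 0.0000.
(3,2): S=112.9753. Δ = (V_up−V_dn)/(S_up−S_dn) = (36.5411−0.0000)/(132.1811−71.1744) = 0.5990. V = [p*·36.5411 + (1−p*)·0.0000]/1.09 = 28.5575. B = V − Δ·S = -39.1113.
(3,3): S=209.8113. Δ = (V_up−V_dn)/(S_up−S_dn) = (149.8392−36.5411)/(245.4792−132.1811) = 1.0000. V = [p*·149.8392 + (1−p*)·36.5411]/1.09 = 122.0682. B = V − Δ·S = -87.7431.
(2,0): S=51.9939. Δ = (V_up−V_dn)/(S_up−S_dn) = (0.0000−0.0000)/(60.8329−32.7562) = 0.0000. V = [p*·0.0000 + (1−p*)·0.0000]/1.09 = 0.0000. B = V − Δ·S = 0.0000.
(2,1): S=96.5601. Δ = (V_up−V_dn)/(S_up−S_dn) = (28.5575−0.0000)/(112.9753−60.8329) = 0.5477. V = [p*·28.5575 + (1−p*)·0.0000]/1.09 = 22.3181. B = V − Δ·S = -30.5661.
(2,2): S=179.3259. Δ = (V_up−V_dn)/(S_up−S_dn) = (122.0682−28.5575)/(209.8113−112.9753) = 0.9657. V = [p*·122.0682 + (1−p*)·28.5575]/1.09 = 99.2796. B = V − Δ·S = -73.8884.
(1,0): S=82.5300. Δ = (V_up−V_dn)/(S_up−S_dn) = (22.3181−0.0000)/(96.5601−51.9939) = 0.5008. V = [p*·22.3181 + (1−p*)·0.0000]/1.09 = 17.4419. B = V − Δ·S = -23.8879.
(1,1): S=153.2700. Δ = (V_up−V_dn)/(S_up−S_dn) = (99.2796−22.3181)/(179.3259−96.5601) = 0.9299. V = [p*·99.2796 + (1−p*)·22.3181]/1.09 = 80.6219. B = V − Δ·S = -61.8994.
(0,0): S=131.0000. Δ = (V_up−V_dn)/(S_up−S_dn) = (80.6219−17.4419)/(153.2700−82.5300) = 0.8931. V = [p*·80.6219 + (1−p*)·17.4419]/1.09 = 65.3779. B = V − Δ·S = -51.6221.
Root portfolio cost Δ·131+B reproduces V0=65.3779.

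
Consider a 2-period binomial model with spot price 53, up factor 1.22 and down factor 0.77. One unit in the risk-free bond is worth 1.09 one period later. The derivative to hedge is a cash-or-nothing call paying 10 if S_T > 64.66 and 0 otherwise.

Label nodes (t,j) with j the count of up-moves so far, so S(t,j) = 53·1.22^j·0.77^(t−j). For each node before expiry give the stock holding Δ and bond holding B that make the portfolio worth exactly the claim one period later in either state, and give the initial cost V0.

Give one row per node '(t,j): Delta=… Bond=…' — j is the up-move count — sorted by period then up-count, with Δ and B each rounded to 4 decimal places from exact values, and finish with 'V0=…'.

(0,0): Delta=0.2735 Bond=-10.2415
(1,0): Delta=0.0000 Bond=0.0000
(1,1): Delta=0.3437 Bond=-15.6983
V0=4.2562

No-arbitrage ⇒ martingale measure with p* = (R−d)/(u−d) = 0.7111.
Terminal payoffs: V(2,0)=0.0000, V(2,1)=0.0000, V(2,2)=10.0000
(1,0): S=40.8100. Δ = (V_up−V_dn)/(S_up−S_dn) = (0.0000−0.0000)/(49.7882−31.4237) = 0.0000. V = [p*·0.0000 + (1−p*)·0.0000]/1.09 = 0.0000. B = V − Δ·S = 0.0000.
(1,1): S=64.6600. Δ = (V_up−V_dn)/(S_up−S_dn) = (10.0000−0.0000)/(78.8852−49.7882) = 0.3437. V = [p*·10.0000 + (1−p*)·0.0000]/1.09 = 6.5240. B = V − Δ·S = -15.6983.
(0,0): S=53.0000. Δ = (V_up−V_dn)/(S_up−S_dn) = (6.5240−0.0000)/(64.6600−40.8100) = 0.2735. V = [p*·6.5240 + (1−p*)·0.0000]/1.09 = 4.2562. B = V − Δ·S = -10.2415.
Root portfolio cost Δ·53+B reproduces V0=4.2562.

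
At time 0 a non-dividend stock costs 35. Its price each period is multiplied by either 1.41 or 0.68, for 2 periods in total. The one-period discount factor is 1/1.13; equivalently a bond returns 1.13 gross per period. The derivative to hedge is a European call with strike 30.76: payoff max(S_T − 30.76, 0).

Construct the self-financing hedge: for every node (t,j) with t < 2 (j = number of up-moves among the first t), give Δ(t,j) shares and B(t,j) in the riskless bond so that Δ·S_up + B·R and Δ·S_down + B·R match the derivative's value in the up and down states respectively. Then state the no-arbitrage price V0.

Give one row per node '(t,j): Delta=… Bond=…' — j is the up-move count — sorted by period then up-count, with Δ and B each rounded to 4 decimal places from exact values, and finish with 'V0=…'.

(0,0): Delta=0.8064 Bond=-15.6327
(1,0): Delta=0.1610 Bond=-2.3065
(1,1): Delta=1.0000 Bond=-27.2212
V0=12.5898

Risk-neutral probability p* = (R−d)/(u−d) = (1.13−0.68)/(1.41−0.68) = 0.6164.
Payoff layer (t=2): V(2,0)=0.0000, V(2,1)=2.7980, V(2,2)=38.8235
  t=1,j=0: stock 23.8000 → up 33.5580 (V=2.7980), down 16.1840 (V=0.0000). Price 1.5264; hedge Δ=0.1610, bond B=-2.3065.
  t=1,j=1: stock 49.3500 → up 69.5835 (V=38.8235), down 33.5580 (V=2.7980). Price 22.1288; hedge Δ=1.0000, bond B=-27.2212.
  t=0,j=0: stock 35.0000 → up 49.3500 (V=22.1288), down 23.8000 (V=1.5264). Price 12.5898; hedge Δ=0.8064, bond B=-15.6327.
Check: Δ(0,0)·S0 + B(0,0) = 12.5898 = V0.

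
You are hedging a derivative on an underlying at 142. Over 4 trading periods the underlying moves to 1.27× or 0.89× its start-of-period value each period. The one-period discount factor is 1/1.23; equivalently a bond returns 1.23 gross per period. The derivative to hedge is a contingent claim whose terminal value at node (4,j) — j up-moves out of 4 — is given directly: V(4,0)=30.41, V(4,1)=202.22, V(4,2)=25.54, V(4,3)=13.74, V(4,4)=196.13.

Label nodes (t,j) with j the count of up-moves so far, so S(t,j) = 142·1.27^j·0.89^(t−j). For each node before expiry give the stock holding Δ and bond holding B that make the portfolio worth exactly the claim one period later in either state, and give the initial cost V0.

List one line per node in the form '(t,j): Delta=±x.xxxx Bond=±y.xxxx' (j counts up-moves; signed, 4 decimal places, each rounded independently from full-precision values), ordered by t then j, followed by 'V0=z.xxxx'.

(0,0): Delta=1.2210 Bond=-115.6936
(1,0): Delta=-0.5619 Bond=83.0187
(1,1): Delta=1.3680 Bond=-168.8116
(2,0): Delta=-2.6629 Bond=338.4375
(2,1): Delta=-0.3886 Bond=74.3101
(2,2): Delta=1.5128 Bond=-240.8086
(3,0): Delta=4.5165 Bond=-302.4285
(3,1): Delta=-3.2549 Bond=500.8318
(3,2): Delta=-0.1523 Bond=43.2332
(3,3): Delta=1.6501 Bond=-336.1273
V0=57.6915

The replicating-portfolio and risk-neutral prices coincide; use p* = (1.23−0.89)/(1.27−0.89) = 0.8947 for the latter.
Payoff layer (t=4): V(4,0)=30.4100, V(4,1)=202.2200, V(4,2)=25.5400, V(4,3)=13.7400, V(4,4)=196.1300
Node (3,0) S=100.1056: V=(p*·202.2200+(1−p*)·30.4100)/1.23=149.7030; Δ=(202.2200−30.4100)/(127.1341−89.0940)=4.5165; B=V−Δ·S=-302.4285
Node (3,1) S=142.8473: V=(p*·25.5400+(1−p*)·202.2200)/1.23=35.8845; Δ=(25.5400−202.2200)/(181.4161−127.1341)=-3.2549; B=V−Δ·S=500.8318
Node (3,2) S=203.8383: V=(p*·13.7400+(1−p*)·25.5400)/1.23=12.1806; Δ=(13.7400−25.5400)/(258.8746−181.4161)=-0.1523; B=V−Δ·S=43.2332
Node (3,3) S=290.8704: V=(p*·196.1300+(1−p*)·13.7400)/1.23=143.8464; Δ=(196.1300−13.7400)/(369.4054−258.8746)=1.6501; B=V−Δ·S=-336.1273
Node (2,0) S=112.4782: V=(p*·35.8845+(1−p*)·149.7030)/1.23=38.9149; Δ=(35.8845−149.7030)/(142.8473−100.1056)=-2.6629; B=V−Δ·S=338.4375
Node (2,1) S=160.5026: V=(p*·12.1806+(1−p*)·35.8845)/1.23=11.9315; Δ=(12.1806−35.8845)/(203.8383−142.8473)=-0.3886; B=V−Δ·S=74.3101
Node (2,2) S=229.0318: V=(p*·143.8464+(1−p*)·12.1806)/1.23=105.6803; Δ=(143.8464−12.1806)/(290.8704−203.8383)=1.5128; B=V−Δ·S=-240.8086
Node (1,0) S=126.3800: V=(p*·11.9315+(1−p*)·38.9149)/1.23=12.0096; Δ=(11.9315−38.9149)/(160.5026−112.4782)=-0.5619; B=V−Δ·S=83.0187
Node (1,1) S=180.3400: V=(p*·105.6803+(1−p*)·11.9315)/1.23=77.8960; Δ=(105.6803−11.9315)/(229.0318−160.5026)=1.3680; B=V−Δ·S=-168.8116
Node (0,0) S=142.0000: V=(p*·77.8960+(1−p*)·12.0096)/1.23=57.6915; Δ=(77.8960−12.0096)/(180.3400−126.3800)=1.2210; B=V−Δ·S=-115.6936
Each (Δ,B) replicates both successor values, so the strategy is self-financing and V0 is arbitrage-free.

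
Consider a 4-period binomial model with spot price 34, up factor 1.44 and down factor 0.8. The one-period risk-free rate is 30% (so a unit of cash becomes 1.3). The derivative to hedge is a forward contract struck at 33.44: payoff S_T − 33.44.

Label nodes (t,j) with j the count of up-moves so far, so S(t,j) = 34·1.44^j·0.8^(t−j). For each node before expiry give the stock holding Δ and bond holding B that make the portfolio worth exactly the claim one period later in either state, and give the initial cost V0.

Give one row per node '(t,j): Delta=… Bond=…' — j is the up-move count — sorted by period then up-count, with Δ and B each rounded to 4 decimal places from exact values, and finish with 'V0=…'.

(0,0): Delta=1.0000 Bond=-11.7083
(1,0): Delta=1.0000 Bond=-15.2208
(1,1): Delta=1.0000 Bond=-15.2208
(2,0): Delta=1.0000 Bond=-19.7870
(2,1): Delta=1.0000 Bond=-19.7870
(2,2): Delta=1.0000 Bond=-19.7870
(3,0): Delta=1.0000 Bond=-25.7231
(3,1): Delta=1.0000 Bond=-25.7231
(3,2): Delta=1.0000 Bond=-25.7231
(3,3): Delta=1.0000 Bond=-25.7231
V0=22.2917

Since d<R<u, set p* = (R−d)/(u−d) = 0.7813; price each node as the discounted p*-expectation of its children.
At expiry t=4: V(4,0)=-19.5136, V(4,1)=-8.3725, V(4,2)=11.6815, V(4,3)=47.7788, V(4,4)=112.7538
Node (3,0) S=17.4080: V=(p*·-8.3725+(1−p*)·-19.5136)/1.3=-8.3151; Δ=(-8.3725−-19.5136)/(25.0675−13.9264)=1.0000; B=V−Δ·S=-25.7231
Node (3,1) S=31.3344: V=(p*·11.6815+(1−p*)·-8.3725)/1.3=5.6113; Δ=(11.6815−-8.3725)/(45.1215−25.0675)=1.0000; B=V−Δ·S=-25.7231
Node (3,2) S=56.4019: V=(p*·47.7788+(1−p*)·11.6815)/1.3=30.6788; Δ=(47.7788−11.6815)/(81.2188−45.1215)=1.0000; B=V−Δ·S=-25.7231
Node (3,3) S=101.5235: V=(p*·112.7538+(1−p*)·47.7788)/1.3=75.8004; Δ=(112.7538−47.7788)/(146.1938−81.2188)=1.0000; B=V−Δ·S=-25.7231
Node (2,0) S=21.7600: V=(p*·5.6113+(1−p*)·-8.3151)/1.3=1.9730; Δ=(5.6113−-8.3151)/(31.3344−17.4080)=1.0000; B=V−Δ·S=-19.7870
Node (2,1) S=39.1680: V=(p*·30.6788+(1−p*)·5.6113)/1.3=19.3810; Δ=(30.6788−5.6113)/(56.4019−31.3344)=1.0000; B=V−Δ·S=-19.7870
Node (2,2) S=70.5024: V=(p*·75.8004+(1−p*)·30.6788)/1.3=50.7154; Δ=(75.8004−30.6788)/(101.5235−56.4019)=1.0000; B=V−Δ·S=-19.7870
Node (1,0) S=27.2000: V=(p*·19.3810+(1−p*)·1.9730)/1.3=11.9792; Δ=(19.3810−1.9730)/(39.1680−21.7600)=1.0000; B=V−Δ·S=-15.2208
Node (1,1) S=48.9600: V=(p*·50.7154+(1−p*)·19.3810)/1.3=33.7392; Δ=(50.7154−19.3810)/(70.5024−39.1680)=1.0000; B=V−Δ·S=-15.2208
Node (0,0) S=34.0000: V=(p*·33.7392+(1−p*)·11.9792)/1.3=22.2917; Δ=(33.7392−11.9792)/(48.9600−27.2000)=1.0000; B=V−Δ·S=-11.7083
Root portfolio cost Δ·34+B reproduces V0=22.2917.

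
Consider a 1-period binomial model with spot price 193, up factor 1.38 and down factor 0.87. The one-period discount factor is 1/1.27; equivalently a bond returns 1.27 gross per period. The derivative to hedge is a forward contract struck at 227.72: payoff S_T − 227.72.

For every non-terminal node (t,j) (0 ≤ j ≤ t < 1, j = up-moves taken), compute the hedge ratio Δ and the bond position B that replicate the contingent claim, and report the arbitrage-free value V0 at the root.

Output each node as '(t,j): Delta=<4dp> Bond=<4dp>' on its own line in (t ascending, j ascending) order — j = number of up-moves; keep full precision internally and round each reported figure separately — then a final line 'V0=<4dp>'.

No-arbitrage ⇒ martingale measure with p* = (R−d)/(u−d) = 0.7843.
Payoff layer (t=1): V(1,0)=-59.8100, V(1,1)=38.6200
Node (0,0) S=193.0000: V=(p*·38.6200+(1−p*)·-59.8100)/1.27=13.6929; Δ=(38.6200−-59.8100)/(266.3400−167.9100)=1.0000; B=V−Δ·S=-179.3071
Self-financing check: at every node Δ·S+B equals the discounted successor values.

(0,0): Delta=1.0000 Bond=-179.3071
V0=13.6929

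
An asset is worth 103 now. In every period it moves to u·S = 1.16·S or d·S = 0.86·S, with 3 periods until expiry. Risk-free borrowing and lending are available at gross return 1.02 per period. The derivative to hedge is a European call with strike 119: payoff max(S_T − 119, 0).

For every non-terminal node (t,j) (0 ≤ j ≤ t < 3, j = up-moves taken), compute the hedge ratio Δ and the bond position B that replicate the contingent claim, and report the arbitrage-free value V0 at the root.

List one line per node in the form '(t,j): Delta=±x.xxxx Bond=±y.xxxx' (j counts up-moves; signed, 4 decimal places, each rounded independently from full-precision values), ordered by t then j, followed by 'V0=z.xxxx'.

Risk-neutral probability p* = (R−d)/(u−d) = (1.02−0.86)/(1.16−0.86) = 0.5333.
Terminal values V(3,·): V(3,0)=0.0000, V(3,1)=0.0000, V(3,2)=0.1932, V(3,3)=41.7723
(2,0): S=76.1788. Δ = (V_up−V_dn)/(S_up−S_dn) = (0.0000−0.0000)/(88.3674−65.5138) = 0.0000. V = [p*·0.0000 + (1−p*)·0.0000]/1.02 = 0.0000. B = V − Δ·S = 0.0000.
(2,1): S=102.7528. Δ = (V_up−V_dn)/(S_up−S_dn) = (0.1932−0.0000)/(119.1932−88.3674) = 0.0063. V = [p*·0.1932 + (1−p*)·0.0000]/1.02 = 0.1010. B = V − Δ·S = -0.5431.
(2,2): S=138.5968. Δ = (V_up−V_dn)/(S_up−S_dn) = (41.7723−0.1932)/(160.7723−119.1932) = 1.0000. V = [p*·41.7723 + (1−p*)·0.1932]/1.02 = 21.9301. B = V − Δ·S = -116.6667.
(1,0): S=88.5800. Δ = (V_up−V_dn)/(S_up−S_dn) = (0.1010−0.0000)/(102.7528−76.1788) = 0.0038. V = [p*·0.1010 + (1−p*)·0.0000]/1.02 = 0.0528. B = V − Δ·S = -0.2840.
(1,1): S=119.4800. Δ = (V_up−V_dn)/(S_up−S_dn) = (21.9301−0.1010)/(138.5968−102.7528) = 0.6090. V = [p*·21.9301 + (1−p*)·0.1010]/1.02 = 11.5130. B = V − Δ·S = -61.2507.
(0,0): S=103.0000. Δ = (V_up−V_dn)/(S_up−S_dn) = (11.5130−0.0528)/(119.4800−88.5800) = 0.3709. V = [p*·11.5130 + (1−p*)·0.0528]/1.02 = 6.0440. B = V − Δ·S = -32.1564.
Self-financing check: at every node Δ·S+B equals the discounted successor values.

(0,0): Delta=0.3709 Bond=-32.1564
(1,0): Delta=0.0038 Bond=-0.2840
(1,1): Delta=0.6090 Bond=-61.2507
(2,0): Delta=0.0000 Bond=0.0000
(2,1): Delta=0.0063 Bond=-0.5431
(2,2): Delta=1.0000 Bond=-116.6667
V0=6.0440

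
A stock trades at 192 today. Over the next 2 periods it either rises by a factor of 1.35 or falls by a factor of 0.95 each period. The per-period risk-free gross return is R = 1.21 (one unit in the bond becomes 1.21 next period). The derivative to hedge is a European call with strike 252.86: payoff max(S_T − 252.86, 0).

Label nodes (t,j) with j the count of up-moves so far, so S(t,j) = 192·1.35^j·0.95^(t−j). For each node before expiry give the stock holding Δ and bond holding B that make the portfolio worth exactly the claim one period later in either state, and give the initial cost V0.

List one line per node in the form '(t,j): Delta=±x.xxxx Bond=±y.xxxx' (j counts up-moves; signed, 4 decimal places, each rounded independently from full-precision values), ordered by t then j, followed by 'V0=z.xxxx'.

(0,0): Delta=0.6789 Bond=-102.3403
(1,0): Delta=0.0000 Bond=0.0000
(1,1): Delta=0.9361 Bond=-190.5103
V0=28.0089

Risk-neutral probability p* = (R−d)/(u−d) = (1.21−0.95)/(1.35−0.95) = 0.6500.
Terminal values V(2,·): V(2,0)=0.0000, V(2,1)=0.0000, V(2,2)=97.0600
Node (1,0) S=182.4000: V=(p*·0.0000+(1−p*)·0.0000)/1.21=0.0000; Δ=(0.0000−0.0000)/(246.2400−173.2800)=0.0000; B=V−Δ·S=0.0000
Node (1,1) S=259.2000: V=(p*·97.0600+(1−p*)·0.0000)/1.21=52.1397; Δ=(97.0600−0.0000)/(349.9200−246.2400)=0.9361; B=V−Δ·S=-190.5103
Node (0,0) S=192.0000: V=(p*·52.1397+(1−p*)·0.0000)/1.21=28.0089; Δ=(52.1397−0.0000)/(259.2000−182.4000)=0.6789; B=V−Δ·S=-102.3403
Check: Δ(0,0)·S0 + B(0,0) = 28.0089 = V0.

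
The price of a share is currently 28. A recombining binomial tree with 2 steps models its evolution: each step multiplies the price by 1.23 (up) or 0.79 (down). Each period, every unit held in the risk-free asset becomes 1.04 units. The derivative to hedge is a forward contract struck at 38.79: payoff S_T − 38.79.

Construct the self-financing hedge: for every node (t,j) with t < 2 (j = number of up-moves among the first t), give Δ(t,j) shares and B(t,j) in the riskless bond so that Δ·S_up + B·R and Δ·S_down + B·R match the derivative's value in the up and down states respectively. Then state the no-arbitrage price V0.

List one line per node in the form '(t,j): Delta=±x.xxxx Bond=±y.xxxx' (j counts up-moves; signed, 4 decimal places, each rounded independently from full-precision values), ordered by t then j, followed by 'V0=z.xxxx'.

No-arbitrage ⇒ martingale measure with p* = (R−d)/(u−d) = 0.5682.
Payoff layer (t=2): V(2,0)=-21.3152, V(2,1)=-11.5824, V(2,2)=3.5712
(1,0): S=22.1200. Δ = (V_up−V_dn)/(S_up−S_dn) = (-11.5824−-21.3152)/(27.2076−17.4748) = 1.0000. V = [p*·-11.5824 + (1−p*)·-21.3152]/1.04 = -15.1781. B = V − Δ·S = -37.2981.
(1,1): S=34.4400. Δ = (V_up−V_dn)/(S_up−S_dn) = (3.5712−-11.5824)/(42.3612−27.2076) = 1.0000. V = [p*·3.5712 + (1−p*)·-11.5824]/1.04 = -2.8581. B = V − Δ·S = -37.2981.
(0,0): S=28.0000. Δ = (V_up−V_dn)/(S_up−S_dn) = (-2.8581−-15.1781)/(34.4400−22.1200) = 1.0000. V = [p*·-2.8581 + (1−p*)·-15.1781]/1.04 = -7.8635. B = V − Δ·S = -35.8635.
Check: Δ(0,0)·S0 + B(0,0) = -7.8635 = V0.

(0,0): Delta=1.0000 Bond=-35.8635
(1,0): Delta=1.0000 Bond=-37.2981
(1,1): Delta=1.0000 Bond=-37.2981
V0=-7.8635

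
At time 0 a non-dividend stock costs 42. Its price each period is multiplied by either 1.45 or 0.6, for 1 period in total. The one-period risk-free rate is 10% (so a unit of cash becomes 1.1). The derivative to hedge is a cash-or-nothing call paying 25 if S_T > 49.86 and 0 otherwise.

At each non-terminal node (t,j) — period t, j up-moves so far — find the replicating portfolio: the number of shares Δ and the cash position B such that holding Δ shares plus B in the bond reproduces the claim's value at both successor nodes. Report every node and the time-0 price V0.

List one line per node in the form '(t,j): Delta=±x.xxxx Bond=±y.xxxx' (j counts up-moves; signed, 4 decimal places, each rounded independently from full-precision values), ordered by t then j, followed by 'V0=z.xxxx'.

The replicating-portfolio and risk-neutral prices coincide; use p* = (1.1−0.6)/(1.45−0.6) = 0.5882 for the latter.
Payoff layer (t=1): V(1,0)=0.0000, V(1,1)=25.0000
Node (0,0) S=42.0000: V=(p*·25.0000+(1−p*)·0.0000)/1.1=13.3690; Δ=(25.0000−0.0000)/(60.9000−25.2000)=0.7003; B=V−Δ·S=-16.0428
Check: Δ(0,0)·S0 + B(0,0) = 13.3690 = V0.

(0,0): Delta=0.7003 Bond=-16.0428
V0=13.3690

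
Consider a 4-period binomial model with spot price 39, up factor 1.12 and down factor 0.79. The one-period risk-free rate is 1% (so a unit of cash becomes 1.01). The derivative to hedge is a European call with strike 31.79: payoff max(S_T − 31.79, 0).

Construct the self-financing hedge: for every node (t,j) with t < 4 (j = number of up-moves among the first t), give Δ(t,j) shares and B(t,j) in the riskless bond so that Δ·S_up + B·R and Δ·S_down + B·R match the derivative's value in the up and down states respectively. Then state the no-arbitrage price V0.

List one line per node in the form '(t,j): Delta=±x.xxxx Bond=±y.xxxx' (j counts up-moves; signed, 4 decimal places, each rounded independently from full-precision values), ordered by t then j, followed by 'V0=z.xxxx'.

Since d<R<u, set p* = (R−d)/(u−d) = 0.6667; price each node as the discounted p*-expectation of its children.
Terminal payoffs: V(4,0)=0.0000, V(4,1)=0.0000, V(4,2)=0.0000, V(4,3)=11.4958, V(4,4)=29.5773
(3,0): S=19.2285. Δ = (V_up−V_dn)/(S_up−S_dn) = (0.0000−0.0000)/(21.5359−15.1905) = 0.0000. V = [p*·0.0000 + (1−p*)·0.0000]/1.01 = 0.0000. B = V − Δ·S = 0.0000.
(3,1): S=27.2607. Δ = (V_up−V_dn)/(S_up−S_dn) = (0.0000−0.0000)/(30.5320−21.5359) = 0.0000. V = [p*·0.0000 + (1−p*)·0.0000]/1.01 = 0.0000. B = V − Δ·S = 0.0000.
(3,2): S=38.6481. Δ = (V_up−V_dn)/(S_up−S_dn) = (11.4958−0.0000)/(43.2858−30.5320) = 0.9014. V = [p*·11.4958 + (1−p*)·0.0000]/1.01 = 7.5880. B = V − Δ·S = -27.2478.
(3,3): S=54.7922. Δ = (V_up−V_dn)/(S_up−S_dn) = (29.5773−11.4958)/(61.3673−43.2858) = 1.0000. V = [p*·29.5773 + (1−p*)·11.4958]/1.01 = 23.3169. B = V − Δ·S = -31.4752.
(2,0): S=24.3399. Δ = (V_up−V_dn)/(S_up−S_dn) = (0.0000−0.0000)/(27.2607−19.2285) = 0.0000. V = [p*·0.0000 + (1−p*)·0.0000]/1.01 = 0.0000. B = V − Δ·S = 0.0000.
(2,1): S=34.5072. Δ = (V_up−V_dn)/(S_up−S_dn) = (7.5880−0.0000)/(38.6481−27.2607) = 0.6664. V = [p*·7.5880 + (1−p*)·0.0000]/1.01 = 5.0086. B = V − Δ·S = -17.9854.
(2,2): S=48.9216. Δ = (V_up−V_dn)/(S_up−S_dn) = (23.3169−7.5880)/(54.7922−38.6481) = 0.9743. V = [p*·23.3169 + (1−p*)·7.5880]/1.01 = 17.8950. B = V − Δ·S = -29.7684.
(1,0): S=30.8100. Δ = (V_up−V_dn)/(S_up−S_dn) = (5.0086−0.0000)/(34.5072−24.3399) = 0.4926. V = [p*·5.0086 + (1−p*)·0.0000]/1.01 = 3.3060. B = V − Δ·S = -11.8715.
(1,1): S=43.6800. Δ = (V_up−V_dn)/(S_up−S_dn) = (17.8950−5.0086)/(48.9216−34.5072) = 0.8940. V = [p*·17.8950 + (1−p*)·5.0086]/1.01 = 13.4649. B = V − Δ·S = -25.5849.
(0,0): S=39.0000. Δ = (V_up−V_dn)/(S_up−S_dn) = (13.4649−3.3060)/(43.6800−30.8100) = 0.7893. V = [p*·13.4649 + (1−p*)·3.3060]/1.01 = 9.9788. B = V − Δ·S = -20.8057.
Root portfolio cost Δ·39+B reproduces V0=9.9788.

(0,0): Delta=0.7893 Bond=-20.8057
(1,0): Delta=0.4926 Bond=-11.8715
(1,1): Delta=0.8940 Bond=-25.5849
(2,0): Delta=0.0000 Bond=0.0000
(2,1): Delta=0.6664 Bond=-17.9854
(2,2): Delta=0.9743 Bond=-29.7684
(3,0): Delta=0.0000 Bond=0.0000
(3,1): Delta=0.0000 Bond=0.0000
(3,2): Delta=0.9014 Bond=-27.2478
(3,3): Delta=1.0000 Bond=-31.4752
V0=9.9788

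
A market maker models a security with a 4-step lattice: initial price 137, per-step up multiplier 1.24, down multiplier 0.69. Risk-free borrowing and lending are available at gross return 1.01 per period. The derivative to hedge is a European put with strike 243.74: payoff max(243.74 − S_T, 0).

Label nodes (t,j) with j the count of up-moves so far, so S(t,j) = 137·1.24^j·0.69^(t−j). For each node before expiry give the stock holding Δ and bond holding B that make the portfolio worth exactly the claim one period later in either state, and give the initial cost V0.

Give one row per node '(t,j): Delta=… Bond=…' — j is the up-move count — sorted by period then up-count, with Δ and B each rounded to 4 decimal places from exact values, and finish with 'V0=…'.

(0,0): Delta=-0.7966 Bond=215.1964
(1,0): Delta=-1.0000 Bond=236.5716
(1,1): Delta=-0.7153 Bond=203.5317
(2,0): Delta=-1.0000 Bond=238.9374
(2,1): Delta=-1.0000 Bond=238.9374
(2,2): Delta=-0.6015 Bond=181.5820
(3,0): Delta=-1.0000 Bond=241.3267
(3,1): Delta=-1.0000 Bond=241.3267
(3,2): Delta=-1.0000 Bond=241.3267
(3,3): Delta=-0.4421 Bond=141.7614
V0=106.0562

No-arbitrage ⇒ martingale measure with p* = (R−d)/(u−d) = 0.5818.
At expiry t=4: V(4,0)=212.6860, V(4,1)=187.9329, V(4,2)=143.4490, V(4,3)=63.5068, V(4,4)=0.0000
  t=3,j=0: stock 45.0057 → up 55.8071 (V=187.9329), down 31.0540 (V=212.6860). Price 196.3210; hedge Δ=-1.0000, bond B=241.3267.
  t=3,j=1: stock 80.8799 → up 100.2910 (V=143.4490), down 55.8071 (V=187.9329). Price 160.4469; hedge Δ=-1.0000, bond B=241.3267.
  t=3,j=2: stock 145.3493 → up 180.2332 (V=63.5068), down 100.2910 (V=143.4490). Price 95.9774; hedge Δ=-1.0000, bond B=241.3267.
  t=3,j=3: stock 261.2075 → up 323.8973 (V=0.0000), down 180.2332 (V=63.5068). Price 26.2945; hedge Δ=-0.4421, bond B=141.7614.
  t=2,j=0: stock 65.2257 → up 80.8799 (V=160.4469), down 45.0057 (V=196.3210). Price 173.7117; hedge Δ=-1.0000, bond B=238.9374.
  t=2,j=1: stock 117.2172 → up 145.3493 (V=95.9774), down 80.8799 (V=160.4469). Price 121.7202; hedge Δ=-1.0000, bond B=238.9374.
  t=2,j=2: stock 210.6512 → up 261.2075 (V=26.2945), down 145.3493 (V=95.9774). Price 54.8857; hedge Δ=-0.6015, bond B=181.5820.
  t=1,j=0: stock 94.5300 → up 117.2172 (V=121.7202), down 65.2257 (V=173.7117). Price 142.0416; hedge Δ=-1.0000, bond B=236.5716.
  t=1,j=1: stock 169.8800 → up 210.6512 (V=54.8857), down 117.2172 (V=121.7202). Price 82.0145; hedge Δ=-0.7153, bond B=203.5317.
  t=0,j=0: stock 137.0000 → up 169.8800 (V=82.0145), down 94.5300 (V=142.0416). Price 106.0562; hedge Δ=-0.7966, bond B=215.1964.
Check: Δ(0,0)·S0 + B(0,0) = 106.0562 = V0.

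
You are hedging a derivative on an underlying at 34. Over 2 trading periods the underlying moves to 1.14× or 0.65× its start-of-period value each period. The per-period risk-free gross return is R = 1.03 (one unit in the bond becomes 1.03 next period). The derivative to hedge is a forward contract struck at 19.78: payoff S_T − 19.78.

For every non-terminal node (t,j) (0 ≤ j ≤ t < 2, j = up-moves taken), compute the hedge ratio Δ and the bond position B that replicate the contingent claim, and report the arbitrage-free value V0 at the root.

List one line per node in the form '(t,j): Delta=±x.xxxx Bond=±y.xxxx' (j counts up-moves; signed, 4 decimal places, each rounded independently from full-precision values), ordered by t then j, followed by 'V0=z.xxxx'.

(0,0): Delta=1.0000 Bond=-18.6445
(1,0): Delta=1.0000 Bond=-19.2039
(1,1): Delta=1.0000 Bond=-19.2039
V0=15.3555

Risk-neutral probability p* = (R−d)/(u−d) = (1.03−0.65)/(1.14−0.65) = 0.7755.
Terminal values V(2,·): V(2,0)=-5.4150, V(2,1)=5.4140, V(2,2)=24.4064
(1,0): S=22.1000. Δ = (V_up−V_dn)/(S_up−S_dn) = (5.4140−-5.4150)/(25.1940−14.3650) = 1.0000. V = [p*·5.4140 + (1−p*)·-5.4150]/1.03 = 2.8961. B = V − Δ·S = -19.2039.
(1,1): S=38.7600. Δ = (V_up−V_dn)/(S_up−S_dn) = (24.4064−5.4140)/(44.1864−25.1940) = 1.0000. V = [p*·24.4064 + (1−p*)·5.4140]/1.03 = 19.5561. B = V − Δ·S = -19.2039.
(0,0): S=34.0000. Δ = (V_up−V_dn)/(S_up−S_dn) = (19.5561−2.8961)/(38.7600−22.1000) = 1.0000. V = [p*·19.5561 + (1−p*)·2.8961]/1.03 = 15.3555. B = V − Δ·S = -18.6445.
The time-0 hedge costs 15.3555, which is the no-arbitrage price.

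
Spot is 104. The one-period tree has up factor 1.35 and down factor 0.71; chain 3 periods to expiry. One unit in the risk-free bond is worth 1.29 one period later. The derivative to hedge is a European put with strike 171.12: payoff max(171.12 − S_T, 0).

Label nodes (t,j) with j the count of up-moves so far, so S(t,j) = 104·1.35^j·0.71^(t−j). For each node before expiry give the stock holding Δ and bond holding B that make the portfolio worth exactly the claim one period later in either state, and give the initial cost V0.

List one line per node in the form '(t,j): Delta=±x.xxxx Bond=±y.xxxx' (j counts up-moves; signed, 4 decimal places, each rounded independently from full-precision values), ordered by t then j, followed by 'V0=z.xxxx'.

Under the risk-neutral measure, an up-move has probability p* = (R−d)/(u−d) = 0.9062 and values discount at R = 1.29.
Terminal values V(3,·): V(3,0)=133.8973, V(3,1)=100.3444, V(3,2)=36.5466, V(3,3)=0.0000
Node (2,0) S=52.4264: V=(p*·100.3444+(1−p*)·133.8973)/1.29=80.2248; Δ=(100.3444−133.8973)/(70.7756−37.2227)=-1.0000; B=V−Δ·S=132.6512
Node (2,1) S=99.6840: V=(p*·36.5466+(1−p*)·100.3444)/1.29=32.9672; Δ=(36.5466−100.3444)/(134.5734−70.7756)=-1.0000; B=V−Δ·S=132.6512
Node (2,2) S=189.5400: V=(p*·0.0000+(1−p*)·36.5466)/1.29=2.6560; Δ=(0.0000−36.5466)/(255.8790−134.5734)=-0.3013; B=V−Δ·S=59.7601
Node (1,0) S=73.8400: V=(p*·32.9672+(1−p*)·80.2248)/1.29=28.9904; Δ=(32.9672−80.2248)/(99.6840−52.4264)=-1.0000; B=V−Δ·S=102.8304
Node (1,1) S=140.4000: V=(p*·2.6560+(1−p*)·32.9672)/1.29=4.2618; Δ=(2.6560−32.9672)/(189.5400−99.6840)=-0.3373; B=V−Δ·S=51.6230
Node (0,0) S=104.0000: V=(p*·4.2618+(1−p*)·28.9904)/1.29=5.1008; Δ=(4.2618−28.9904)/(140.4000−73.8400)=-0.3715; B=V−Δ·S=43.7393
Check: Δ(0,0)·S0 + B(0,0) = 5.1008 = V0.

(0,0): Delta=-0.3715 Bond=43.7393
(1,0): Delta=-1.0000 Bond=102.8304
(1,1): Delta=-0.3373 Bond=51.6230
(2,0): Delta=-1.0000 Bond=132.6512
(2,1): Delta=-1.0000 Bond=132.6512
(2,2): Delta=-0.3013 Bond=59.7601
V0=5.1008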